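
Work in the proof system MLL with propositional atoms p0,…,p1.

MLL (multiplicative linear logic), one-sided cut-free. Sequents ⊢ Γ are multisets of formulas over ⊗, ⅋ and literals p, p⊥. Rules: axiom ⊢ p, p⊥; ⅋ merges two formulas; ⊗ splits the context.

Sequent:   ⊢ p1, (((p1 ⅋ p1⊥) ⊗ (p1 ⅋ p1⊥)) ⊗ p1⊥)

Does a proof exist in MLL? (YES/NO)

Proof tree:
[⊗]  ⊢ p1, (((p1 ⅋ p1⊥) ⊗ (p1 ⅋ p1⊥)) ⊗ p1⊥)
  [⊗]  ⊢ ((p1 ⅋ p1⊥) ⊗ (p1 ⅋ p1⊥))
    [⅋]  ⊢ (p1 ⅋ p1⊥)
      [Ax]  ⊢ p1, p1⊥
    [⅋]  ⊢ (p1 ⅋ p1⊥)
      [Ax]  ⊢ p1, p1⊥
  [Ax]  ⊢ p1, p1⊥

Result: YES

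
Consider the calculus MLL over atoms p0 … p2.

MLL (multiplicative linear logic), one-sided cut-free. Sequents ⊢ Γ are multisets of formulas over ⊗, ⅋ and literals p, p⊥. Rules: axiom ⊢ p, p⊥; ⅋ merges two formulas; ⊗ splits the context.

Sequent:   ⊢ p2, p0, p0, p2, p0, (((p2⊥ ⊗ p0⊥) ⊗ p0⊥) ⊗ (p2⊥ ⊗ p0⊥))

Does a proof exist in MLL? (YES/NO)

Proof tree:
[⊗]  ⊢ p2, p0, p0, p2, p0, (((p2⊥ ⊗ p0⊥) ⊗ p0⊥) ⊗ (p2⊥ ⊗ p0⊥))
  [⊗]  ⊢ p2, p0, p0, ((p2⊥ ⊗ p0⊥) ⊗ p0⊥)
    [⊗]  ⊢ p2, p0, (p2⊥ ⊗ p0⊥)
      [Ax]  ⊢ p2, p2⊥
      [Ax]  ⊢ p0, p0⊥
    [Ax]  ⊢ p0, p0⊥
  [⊗]  ⊢ p2, p0, (p2⊥ ⊗ p0⊥)
    [Ax]  ⊢ p2, p2⊥
    [Ax]  ⊢ p0, p0⊥

Result: YES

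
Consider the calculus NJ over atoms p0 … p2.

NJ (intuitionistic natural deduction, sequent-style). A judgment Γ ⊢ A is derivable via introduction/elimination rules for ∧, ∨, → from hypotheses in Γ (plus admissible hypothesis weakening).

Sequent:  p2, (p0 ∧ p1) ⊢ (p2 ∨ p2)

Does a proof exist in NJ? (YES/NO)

Derivation (root first):
[∨I₁] p2, (p0 ∧ p1) ⊢ (p2 ∨ p2)
  [Wk] p2, (p0 ∧ p1) ⊢ p2
    [Ax] p2 ⊢ p2

Result: YES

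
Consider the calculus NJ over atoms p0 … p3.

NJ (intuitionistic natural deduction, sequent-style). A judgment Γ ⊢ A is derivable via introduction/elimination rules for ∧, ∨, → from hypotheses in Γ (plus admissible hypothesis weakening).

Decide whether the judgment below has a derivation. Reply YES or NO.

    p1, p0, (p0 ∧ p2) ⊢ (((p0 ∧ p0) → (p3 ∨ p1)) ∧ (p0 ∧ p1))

Derivation trace:
[∧I] p1, p0, (p0 ∧ p2) ⊢ (((p0 ∧ p0) → (p3 ∨ p1)) ∧ (p0 ∧ p1))
  [→I] p1 ⊢ ((p0 ∧ p0) → (p3 ∨ p1))
    [∨I₂] p1, (p0 ∧ p0) ⊢ (p3 ∨ p1)
      [Wk] p1, (p0 ∧ p0) ⊢ p1
        [Ax] p1 ⊢ p1
  [Wk] p1, p0, (p0 ∧ p2) ⊢ (p0 ∧ p1)
    [∧I] p1, p0 ⊢ (p0 ∧ p1)
      [Ax] p0 ⊢ p0
      [Ax] p1 ⊢ p1

Result: YES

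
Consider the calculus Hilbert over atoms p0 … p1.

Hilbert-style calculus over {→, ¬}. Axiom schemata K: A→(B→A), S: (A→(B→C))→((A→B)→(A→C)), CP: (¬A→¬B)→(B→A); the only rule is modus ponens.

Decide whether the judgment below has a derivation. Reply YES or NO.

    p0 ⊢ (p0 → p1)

Search for a countermodel by truth-table:
  v=00: Γ:[p0=F] Δ:[(p0 → p1)=T] refutes=False
  v=01: Γ:[p0=F] Δ:[(p0 → p1)=T] refutes=False
  v=10: Γ:[p0=T] Δ:[(p0 → p1)=F] refutes=True  ← countermodel

Result: NO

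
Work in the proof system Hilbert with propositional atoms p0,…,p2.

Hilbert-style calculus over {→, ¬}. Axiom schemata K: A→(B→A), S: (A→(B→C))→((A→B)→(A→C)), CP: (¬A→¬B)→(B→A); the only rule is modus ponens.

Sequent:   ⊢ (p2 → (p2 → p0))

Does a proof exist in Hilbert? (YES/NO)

Enumerate valuations to refute Γ ⊢ Δ:
  v=000: Γ:[] Δ:[(p2 → (p2 → p0))=T] refutes=False
  v=001: Γ:[] Δ:[(p2 → (p2 → p0))=F] refutes=True  ← countermodel

Result: NO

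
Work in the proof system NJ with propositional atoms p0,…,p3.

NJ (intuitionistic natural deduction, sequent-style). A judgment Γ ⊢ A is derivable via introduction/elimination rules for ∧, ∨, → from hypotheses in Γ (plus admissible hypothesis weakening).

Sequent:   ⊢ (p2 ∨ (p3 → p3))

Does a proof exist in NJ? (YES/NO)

Derivation trace:
[∨I₂]  ⊢ (p2 ∨ (p3 → p3))
  [→I]  ⊢ (p3 → p3)
    [Ax] p3 ⊢ p3

Result: YES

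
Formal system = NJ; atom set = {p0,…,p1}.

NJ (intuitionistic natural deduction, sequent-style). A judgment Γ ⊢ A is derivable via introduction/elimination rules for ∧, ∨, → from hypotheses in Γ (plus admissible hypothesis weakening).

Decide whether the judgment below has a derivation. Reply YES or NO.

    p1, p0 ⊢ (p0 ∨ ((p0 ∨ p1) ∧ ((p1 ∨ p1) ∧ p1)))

Proof tree:
[∨I₂] p1, p0 ⊢ (p0 ∨ ((p0 ∨ p1) ∧ ((p1 ∨ p1) ∧ p1)))
  [∧I] p1, p0 ⊢ ((p0 ∨ p1) ∧ ((p1 ∨ p1) ∧ p1))
    [∨I₁] p0 ⊢ (p0 ∨ p1)
      [Ax] p0 ⊢ p0
    [∧I] p1 ⊢ ((p1 ∨ p1) ∧ p1)
      [∨I₁] p1 ⊢ (p1 ∨ p1)
        [Ax] p1 ⊢ p1
      [Ax] p1 ⊢ p1

Result: YES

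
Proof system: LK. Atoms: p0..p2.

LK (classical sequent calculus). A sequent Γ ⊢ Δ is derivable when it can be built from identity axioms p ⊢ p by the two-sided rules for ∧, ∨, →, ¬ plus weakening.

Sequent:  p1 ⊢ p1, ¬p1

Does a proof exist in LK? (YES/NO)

Derivation trace:
[¬R] p1 ⊢ p1, ¬p1
  [WL] p1, p1 ⊢ p1
    [Ax] p1 ⊢ p1

Result: YES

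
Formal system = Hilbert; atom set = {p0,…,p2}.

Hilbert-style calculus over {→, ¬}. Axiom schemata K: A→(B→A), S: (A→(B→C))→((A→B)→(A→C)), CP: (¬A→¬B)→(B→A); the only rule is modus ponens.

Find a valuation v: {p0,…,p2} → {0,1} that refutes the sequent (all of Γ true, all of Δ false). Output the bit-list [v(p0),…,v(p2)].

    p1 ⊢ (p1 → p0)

Search for a countermodel by truth-table:
  v=000: Γ:[p1=F] Δ:[(p1 → p0)=T] refutes=False
  v=001: Γ:[p1=F] Δ:[(p1 → p0)=T] refutes=False
  v=010: Γ:[p1=T] Δ:[(p1 → p0)=F] refutes=True  ← countermodel

Result: [0, 1, 0]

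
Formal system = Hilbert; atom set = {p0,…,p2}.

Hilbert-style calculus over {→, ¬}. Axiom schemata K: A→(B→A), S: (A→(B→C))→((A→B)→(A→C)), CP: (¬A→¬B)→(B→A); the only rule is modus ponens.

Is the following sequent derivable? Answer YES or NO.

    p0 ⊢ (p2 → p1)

Search for a countermodel by truth-table:
  v=000: Γ:[p0=F] Δ:[(p2 → p1)=T] refutes=False
  v=001: Γ:[p0=F] Δ:[(p2 → p1)=F] refutes=False
  v=010: Γ:[p0=F] Δ:[(p2 → p1)=T] refutes=False
  v=011: Γ:[p0=F] Δ:[(p2 → p1)=T] refutes=False
  v=100: Γ:[p0=T] Δ:[(p2 → p1)=T] refutes=False
  v=101: Γ:[p0=T] Δ:[(p2 → p1)=F] refutes=True  ← countermodel

Result: NO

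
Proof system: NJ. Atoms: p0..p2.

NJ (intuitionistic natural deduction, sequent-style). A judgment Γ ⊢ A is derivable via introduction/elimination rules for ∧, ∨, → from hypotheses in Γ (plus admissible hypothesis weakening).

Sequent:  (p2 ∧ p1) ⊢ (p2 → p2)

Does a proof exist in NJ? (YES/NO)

Derivation (root first):
[Wk] (p2 ∧ p1) ⊢ (p2 → p2)
  [→I]  ⊢ (p2 → p2)
    [Ax] p2 ⊢ p2

Result: YES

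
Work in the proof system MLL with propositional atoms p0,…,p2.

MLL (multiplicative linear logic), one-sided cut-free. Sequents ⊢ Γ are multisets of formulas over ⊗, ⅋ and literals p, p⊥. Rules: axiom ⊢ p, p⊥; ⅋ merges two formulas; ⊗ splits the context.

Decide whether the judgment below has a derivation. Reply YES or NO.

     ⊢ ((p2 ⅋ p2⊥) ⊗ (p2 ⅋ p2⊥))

Derivation (root first):
[⊗]  ⊢ ((p2 ⅋ p2⊥) ⊗ (p2 ⅋ p2⊥))
  [⅋]  ⊢ (p2 ⅋ p2⊥)
    [Ax]  ⊢ p2, p2⊥
  [⅋]  ⊢ (p2 ⅋ p2⊥)
    [Ax]  ⊢ p2, p2⊥

Result: YES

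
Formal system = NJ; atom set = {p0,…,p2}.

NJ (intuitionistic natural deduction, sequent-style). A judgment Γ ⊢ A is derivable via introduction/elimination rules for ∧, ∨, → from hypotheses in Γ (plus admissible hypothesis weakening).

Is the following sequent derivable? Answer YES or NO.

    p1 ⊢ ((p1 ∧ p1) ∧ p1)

Proof tree:
[∧I] p1 ⊢ ((p1 ∧ p1) ∧ p1)
  [∧I] p1 ⊢ (p1 ∧ p1)
    [Wk] p1, p1 ⊢ p1
      [Ax] p1 ⊢ p1
    [Ax] p1 ⊢ p1
  [Ax] p1 ⊢ p1

Result: YES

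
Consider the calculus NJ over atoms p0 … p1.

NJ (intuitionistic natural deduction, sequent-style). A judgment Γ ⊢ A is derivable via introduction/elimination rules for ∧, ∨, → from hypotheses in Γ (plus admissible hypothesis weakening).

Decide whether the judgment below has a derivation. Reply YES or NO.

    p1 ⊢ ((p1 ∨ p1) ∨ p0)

Derivation (root first):
[∨I₁] p1 ⊢ ((p1 ∨ p1) ∨ p0)
  [∨I₂] p1 ⊢ (p1 ∨ p1)
    [Ax] p1 ⊢ p1

Result: YES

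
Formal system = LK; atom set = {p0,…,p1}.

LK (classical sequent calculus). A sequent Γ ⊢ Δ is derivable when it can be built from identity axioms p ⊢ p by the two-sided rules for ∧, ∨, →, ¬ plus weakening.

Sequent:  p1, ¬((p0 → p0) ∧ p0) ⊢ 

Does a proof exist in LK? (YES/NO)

Enumerate valuations to refute Γ ⊢ Δ:
  v=00: Γ:[p1=F, ¬((p0 → p0) ∧ p0)=T] Δ:[] refutes=False
  v=01: Γ:[p1=T, ¬((p0 → p0) ∧ p0)=T] Δ:[] refutes=True  ← countermodel

Result: NO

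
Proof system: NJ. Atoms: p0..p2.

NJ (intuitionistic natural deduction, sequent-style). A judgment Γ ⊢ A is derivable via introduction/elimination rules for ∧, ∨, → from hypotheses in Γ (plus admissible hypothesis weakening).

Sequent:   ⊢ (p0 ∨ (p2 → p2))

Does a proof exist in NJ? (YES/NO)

Derivation trace:
[∨I₂]  ⊢ (p0 ∨ (p2 → p2))
  [→I]  ⊢ (p2 → p2)
    [Ax] p2 ⊢ p2

Result: YES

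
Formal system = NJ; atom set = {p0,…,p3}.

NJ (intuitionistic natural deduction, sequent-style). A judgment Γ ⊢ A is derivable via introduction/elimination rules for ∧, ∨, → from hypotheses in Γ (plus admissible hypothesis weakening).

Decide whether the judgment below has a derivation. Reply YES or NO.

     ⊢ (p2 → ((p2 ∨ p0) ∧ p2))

Derivation trace:
[→I]  ⊢ (p2 → ((p2 ∨ p0) ∧ p2))
  [∧I] p2 ⊢ ((p2 ∨ p0) ∧ p2)
    [∨I₁] p2 ⊢ (p2 ∨ p0)
      [Ax] p2 ⊢ p2
    [Ax] p2 ⊢ p2

Result: YES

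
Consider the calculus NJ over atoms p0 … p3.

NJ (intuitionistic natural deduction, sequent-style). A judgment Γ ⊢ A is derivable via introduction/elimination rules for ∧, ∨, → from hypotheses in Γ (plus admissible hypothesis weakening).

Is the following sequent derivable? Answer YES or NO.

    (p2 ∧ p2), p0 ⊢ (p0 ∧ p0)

Derivation (root first):
[∧I] (p2 ∧ p2), p0 ⊢ (p0 ∧ p0)
  [Ax] p0 ⊢ p0
  [Wk] p0, (p2 ∧ p2) ⊢ p0
    [Ax] p0 ⊢ p0

Result: YES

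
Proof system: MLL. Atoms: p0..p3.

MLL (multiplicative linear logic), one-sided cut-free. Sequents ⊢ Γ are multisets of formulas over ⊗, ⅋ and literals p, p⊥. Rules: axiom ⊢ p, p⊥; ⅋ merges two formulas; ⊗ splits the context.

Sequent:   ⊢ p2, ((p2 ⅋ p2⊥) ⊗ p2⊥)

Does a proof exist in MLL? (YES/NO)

Derivation (root first):
[⊗]  ⊢ p2, ((p2 ⅋ p2⊥) ⊗ p2⊥)
  [⅋]  ⊢ (p2 ⅋ p2⊥)
    [Ax]  ⊢ p2, p2⊥
  [Ax]  ⊢ p2, p2⊥

Result: YES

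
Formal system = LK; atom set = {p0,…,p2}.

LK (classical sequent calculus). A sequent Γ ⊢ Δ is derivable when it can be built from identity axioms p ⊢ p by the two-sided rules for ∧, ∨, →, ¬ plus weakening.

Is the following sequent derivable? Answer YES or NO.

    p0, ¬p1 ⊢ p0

Proof tree:
[¬L] p0, ¬p1 ⊢ p0
  [WR] p0 ⊢ p0, p1
    [Ax] p0 ⊢ p0

Result: YES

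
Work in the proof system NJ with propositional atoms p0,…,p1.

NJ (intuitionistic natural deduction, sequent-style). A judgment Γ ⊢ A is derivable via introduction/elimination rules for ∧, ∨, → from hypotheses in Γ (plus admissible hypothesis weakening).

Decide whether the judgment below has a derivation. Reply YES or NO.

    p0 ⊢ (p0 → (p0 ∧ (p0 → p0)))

Proof tree:
[Wk] p0 ⊢ (p0 → (p0 ∧ (p0 → p0)))
  [→I]  ⊢ (p0 → (p0 ∧ (p0 → p0)))
    [∧I] p0 ⊢ (p0 ∧ (p0 → p0))
      [Ax] p0 ⊢ p0
      [→I]  ⊢ (p0 → p0)
        [Ax] p0 ⊢ p0

Result: YES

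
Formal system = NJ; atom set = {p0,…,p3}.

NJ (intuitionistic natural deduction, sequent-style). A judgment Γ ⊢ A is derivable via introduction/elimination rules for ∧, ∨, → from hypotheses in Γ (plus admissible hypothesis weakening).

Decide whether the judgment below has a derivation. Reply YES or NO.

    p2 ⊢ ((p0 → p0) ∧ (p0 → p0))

Derivation (root first):
[∧I] p2 ⊢ ((p0 → p0) ∧ (p0 → p0))
  [Wk] p2 ⊢ (p0 → p0)
    [→I]  ⊢ (p0 → p0)
      [Ax] p0 ⊢ p0
  [→I]  ⊢ (p0 → p0)
    [Ax] p0 ⊢ p0

Result: YES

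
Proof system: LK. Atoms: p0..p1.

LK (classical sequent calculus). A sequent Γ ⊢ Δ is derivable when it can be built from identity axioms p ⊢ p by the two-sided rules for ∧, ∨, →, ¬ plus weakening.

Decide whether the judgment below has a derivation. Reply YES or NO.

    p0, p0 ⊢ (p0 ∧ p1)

Enumerate valuations to refute Γ ⊢ Δ:
  v=00: Γ:[p0=F, p0=F] Δ:[(p0 ∧ p1)=F] refutes=False
  v=01: Γ:[p0=F, p0=F] Δ:[(p0 ∧ p1)=F] refutes=False
  v=10: Γ:[p0=T, p0=T] Δ:[(p0 ∧ p1)=F] refutes=True  ← countermodel

Result: NO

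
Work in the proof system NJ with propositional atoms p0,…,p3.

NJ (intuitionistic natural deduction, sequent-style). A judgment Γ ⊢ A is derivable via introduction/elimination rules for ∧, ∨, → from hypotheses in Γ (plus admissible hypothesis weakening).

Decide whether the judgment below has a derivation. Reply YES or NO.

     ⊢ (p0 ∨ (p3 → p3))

Derivation trace:
[∨I₂]  ⊢ (p0 ∨ (p3 → p3))
  [→I]  ⊢ (p3 → p3)
    [Ax] p3 ⊢ p3

Result: YES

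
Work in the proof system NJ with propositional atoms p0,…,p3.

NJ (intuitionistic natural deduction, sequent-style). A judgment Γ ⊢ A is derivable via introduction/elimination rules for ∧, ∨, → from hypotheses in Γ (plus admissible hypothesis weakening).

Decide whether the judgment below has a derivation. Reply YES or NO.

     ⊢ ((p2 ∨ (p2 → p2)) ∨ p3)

Proof tree:
[∨I₁]  ⊢ ((p2 ∨ (p2 → p2)) ∨ p3)
  [∨I₂]  ⊢ (p2 ∨ (p2 → p2))
    [→I]  ⊢ (p2 → p2)
      [Ax] p2 ⊢ p2

Result: YES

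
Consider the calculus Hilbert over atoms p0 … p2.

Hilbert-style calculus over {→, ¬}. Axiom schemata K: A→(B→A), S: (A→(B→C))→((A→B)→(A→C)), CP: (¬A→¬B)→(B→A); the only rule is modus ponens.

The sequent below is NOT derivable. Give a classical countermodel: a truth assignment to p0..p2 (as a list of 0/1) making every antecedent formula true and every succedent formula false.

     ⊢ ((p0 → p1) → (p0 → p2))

Search for a countermodel by truth-table:
  v=000: Γ:[] Δ:[((p0 → p1) → (p0 → p2))=T] refutes=False
  v=001: Γ:[] Δ:[((p0 → p1) → (p0 → p2))=T] refutes=False
  v=010: Γ:[] Δ:[((p0 → p1) → (p0 → p2))=T] refutes=False
  v=011: Γ:[] Δ:[((p0 → p1) → (p0 → p2))=T] refutes=False
  v=100: Γ:[] Δ:[((p0 → p1) → (p0 → p2))=T] refutes=False
  v=101: Γ:[] Δ:[((p0 → p1) → (p0 → p2))=T] refutes=False
  v=110: Γ:[] Δ:[((p0 → p1) → (p0 → p2))=F] refutes=True  ← countermodel

Result: [1, 1, 0]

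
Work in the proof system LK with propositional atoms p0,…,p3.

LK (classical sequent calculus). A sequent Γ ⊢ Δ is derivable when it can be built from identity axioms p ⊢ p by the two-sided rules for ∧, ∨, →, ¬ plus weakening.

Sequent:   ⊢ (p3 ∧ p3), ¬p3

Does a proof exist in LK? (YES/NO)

Derivation trace:
[¬R]  ⊢ (p3 ∧ p3), ¬p3
  [∧R] p3 ⊢ (p3 ∧ p3)
    [Ax] p3 ⊢ p3
    [Ax] p3 ⊢ p3

Result: YES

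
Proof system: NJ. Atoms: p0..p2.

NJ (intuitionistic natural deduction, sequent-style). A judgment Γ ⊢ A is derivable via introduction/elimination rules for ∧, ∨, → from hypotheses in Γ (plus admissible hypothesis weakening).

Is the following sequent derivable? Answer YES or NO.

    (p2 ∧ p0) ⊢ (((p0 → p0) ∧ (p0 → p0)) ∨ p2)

Derivation trace:
[Wk] (p2 ∧ p0) ⊢ (((p0 → p0) ∧ (p0 → p0)) ∨ p2)
  [∨I₁]  ⊢ (((p0 → p0) ∧ (p0 → p0)) ∨ p2)
    [∧I]  ⊢ ((p0 → p0) ∧ (p0 → p0))
      [→I]  ⊢ (p0 → p0)
        [Ax] p0 ⊢ p0
      [→I]  ⊢ (p0 → p0)
        [Ax] p0 ⊢ p0

Result: YES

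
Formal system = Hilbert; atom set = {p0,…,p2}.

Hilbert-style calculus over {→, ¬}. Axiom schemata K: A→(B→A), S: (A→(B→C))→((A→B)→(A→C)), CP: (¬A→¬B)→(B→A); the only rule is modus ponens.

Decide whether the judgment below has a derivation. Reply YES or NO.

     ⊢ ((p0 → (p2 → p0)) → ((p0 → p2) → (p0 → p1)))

Search for a countermodel by truth-table:
  v=000: Γ:[] Δ:[((p0 → (p2 → p0)) → ((p0 → p2) → (p0 → p1)))=T] refutes=False
  v=001: Γ:[] Δ:[((p0 → (p2 → p0)) → ((p0 → p2) → (p0 → p1)))=T] refutes=False
  v=010: Γ:[] Δ:[((p0 → (p2 → p0)) → ((p0 → p2) → (p0 → p1)))=T] refutes=False
  v=011: Γ:[] Δ:[((p0 → (p2 → p0)) → ((p0 → p2) → (p0 → p1)))=T] refutes=False
  v=100: Γ:[] Δ:[((p0 → (p2 → p0)) → ((p0 → p2) → (p0 → p1)))=T] refutes=False
  v=101: Γ:[] Δ:[((p0 → (p2 → p0)) → ((p0 → p2) → (p0 → p1)))=F] refutes=True  ← countermodel

Result: NO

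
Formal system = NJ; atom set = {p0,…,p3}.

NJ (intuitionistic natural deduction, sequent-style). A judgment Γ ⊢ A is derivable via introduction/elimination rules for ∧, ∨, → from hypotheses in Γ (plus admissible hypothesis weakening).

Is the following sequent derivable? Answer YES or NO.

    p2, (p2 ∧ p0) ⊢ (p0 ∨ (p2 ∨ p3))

Proof tree:
[∨I₂] p2, (p2 ∧ p0) ⊢ (p0 ∨ (p2 ∨ p3))
  [Wk] p2, (p2 ∧ p0) ⊢ (p2 ∨ p3)
    [∨I₁] p2 ⊢ (p2 ∨ p3)
      [Ax] p2 ⊢ p2

Result: YES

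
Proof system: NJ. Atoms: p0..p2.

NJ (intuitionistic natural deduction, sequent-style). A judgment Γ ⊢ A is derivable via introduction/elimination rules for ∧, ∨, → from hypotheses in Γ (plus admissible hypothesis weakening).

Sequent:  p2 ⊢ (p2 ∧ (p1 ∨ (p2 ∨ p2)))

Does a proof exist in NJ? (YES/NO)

Proof tree:
[∧I] p2 ⊢ (p2 ∧ (p1 ∨ (p2 ∨ p2)))
  [Ax] p2 ⊢ p2
  [∨I₂] p2 ⊢ (p1 ∨ (p2 ∨ p2))
    [∨I₂] p2 ⊢ (p2 ∨ p2)
      [Ax] p2 ⊢ p2

Result: YES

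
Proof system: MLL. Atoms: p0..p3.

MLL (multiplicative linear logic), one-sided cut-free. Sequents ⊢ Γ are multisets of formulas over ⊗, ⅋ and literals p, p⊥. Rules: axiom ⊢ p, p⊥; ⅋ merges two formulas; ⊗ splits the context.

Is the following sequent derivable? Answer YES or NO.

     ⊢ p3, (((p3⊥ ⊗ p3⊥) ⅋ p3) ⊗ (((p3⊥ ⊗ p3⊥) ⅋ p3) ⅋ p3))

Proof tree:
[⊗]  ⊢ p3, (((p3⊥ ⊗ p3⊥) ⅋ p3) ⊗ (((p3⊥ ⊗ p3⊥) ⅋ p3) ⅋ p3))
  [⅋]  ⊢ p3, ((p3⊥ ⊗ p3⊥) ⅋ p3)
    [⊗]  ⊢ p3, p3, (p3⊥ ⊗ p3⊥)
      [Ax]  ⊢ p3, p3⊥
      [Ax]  ⊢ p3, p3⊥
  [⅋]  ⊢ (((p3⊥ ⊗ p3⊥) ⅋ p3) ⅋ p3)
    [⅋]  ⊢ p3, ((p3⊥ ⊗ p3⊥) ⅋ p3)
      [⊗]  ⊢ p3, p3, (p3⊥ ⊗ p3⊥)
        [Ax]  ⊢ p3, p3⊥
        [Ax]  ⊢ p3, p3⊥

Result: YES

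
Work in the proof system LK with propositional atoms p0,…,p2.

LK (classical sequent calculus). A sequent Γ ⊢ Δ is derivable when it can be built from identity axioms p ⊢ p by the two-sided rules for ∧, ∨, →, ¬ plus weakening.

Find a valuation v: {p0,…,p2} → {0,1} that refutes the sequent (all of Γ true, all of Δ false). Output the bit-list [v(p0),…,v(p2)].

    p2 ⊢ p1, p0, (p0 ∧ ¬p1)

Enumerate valuations to refute Γ ⊢ Δ:
  v=000: Γ:[p2=F] Δ:[p1=F, p0=F, (p0 ∧ ¬p1)=F] refutes=False
  v=001: Γ:[p2=T] Δ:[p1=F, p0=F, (p0 ∧ ¬p1)=F] refutes=True  ← countermodel

Result: [0, 0, 1]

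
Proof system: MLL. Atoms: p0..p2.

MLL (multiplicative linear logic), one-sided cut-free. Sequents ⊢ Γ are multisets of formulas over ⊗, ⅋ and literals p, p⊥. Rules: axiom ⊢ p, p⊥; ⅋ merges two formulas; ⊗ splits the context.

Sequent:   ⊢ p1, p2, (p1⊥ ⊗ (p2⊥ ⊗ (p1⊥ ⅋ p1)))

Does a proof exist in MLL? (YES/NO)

Derivation trace:
[⊗]  ⊢ p1, p2, (p1⊥ ⊗ (p2⊥ ⊗ (p1⊥ ⅋ p1)))
  [Ax]  ⊢ p1, p1⊥
  [⊗]  ⊢ p2, (p2⊥ ⊗ (p1⊥ ⅋ p1))
    [Ax]  ⊢ p2, p2⊥
    [⅋]  ⊢ (p1⊥ ⅋ p1)
      [Ax]  ⊢ p1, p1⊥

Result: YES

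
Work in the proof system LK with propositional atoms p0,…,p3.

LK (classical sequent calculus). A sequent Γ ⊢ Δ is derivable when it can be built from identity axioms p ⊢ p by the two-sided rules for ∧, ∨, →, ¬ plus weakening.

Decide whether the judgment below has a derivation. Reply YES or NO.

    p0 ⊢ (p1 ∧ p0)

Search for a countermodel by truth-table:
  v=0000: Γ:[p0=F] Δ:[(p1 ∧ p0)=F] refutes=False
  v=0001: Γ:[p0=F] Δ:[(p1 ∧ p0)=F] refutes=False
  v=0010: Γ:[p0=F] Δ:[(p1 ∧ p0)=F] refutes=False
  v=0011: Γ:[p0=F] Δ:[(p1 ∧ p0)=F] refutes=False
  v=0100: Γ:[p0=F] Δ:[(p1 ∧ p0)=F] refutes=False
  v=0101: Γ:[p0=F] Δ:[(p1 ∧ p0)=F] refutes=False
  v=0110: Γ:[p0=F] Δ:[(p1 ∧ p0)=F] refutes=False
  v=0111: Γ:[p0=F] Δ:[(p1 ∧ p0)=F] refutes=False
  v=1000: Γ:[p0=T] Δ:[(p1 ∧ p0)=F] refutes=True  ← countermodel

Result: NO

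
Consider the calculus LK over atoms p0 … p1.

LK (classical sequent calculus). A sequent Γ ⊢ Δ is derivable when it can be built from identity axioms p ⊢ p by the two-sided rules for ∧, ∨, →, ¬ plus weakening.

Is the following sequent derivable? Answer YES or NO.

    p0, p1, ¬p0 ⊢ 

Proof tree:
[¬L] p0, p1, ¬p0 ⊢ 
  [WL] p0, p1 ⊢ p0
    [Ax] p0 ⊢ p0

Result: YES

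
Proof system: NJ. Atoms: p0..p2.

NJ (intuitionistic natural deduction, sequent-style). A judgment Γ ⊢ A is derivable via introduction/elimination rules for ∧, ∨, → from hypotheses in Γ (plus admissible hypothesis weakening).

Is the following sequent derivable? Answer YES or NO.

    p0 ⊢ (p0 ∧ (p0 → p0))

Proof tree:
[∧I] p0 ⊢ (p0 ∧ (p0 → p0))
  [Ax] p0 ⊢ p0
  [→I]  ⊢ (p0 → p0)
    [Ax] p0 ⊢ p0

Result: YES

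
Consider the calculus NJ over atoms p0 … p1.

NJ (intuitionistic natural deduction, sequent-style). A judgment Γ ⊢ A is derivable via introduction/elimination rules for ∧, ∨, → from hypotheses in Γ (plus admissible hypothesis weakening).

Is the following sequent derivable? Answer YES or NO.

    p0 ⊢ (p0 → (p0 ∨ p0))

Proof tree:
[Wk] p0 ⊢ (p0 → (p0 ∨ p0))
  [→I]  ⊢ (p0 → (p0 ∨ p0))
    [∨I₂] p0 ⊢ (p0 ∨ p0)
      [Ax] p0 ⊢ p0

Result: YES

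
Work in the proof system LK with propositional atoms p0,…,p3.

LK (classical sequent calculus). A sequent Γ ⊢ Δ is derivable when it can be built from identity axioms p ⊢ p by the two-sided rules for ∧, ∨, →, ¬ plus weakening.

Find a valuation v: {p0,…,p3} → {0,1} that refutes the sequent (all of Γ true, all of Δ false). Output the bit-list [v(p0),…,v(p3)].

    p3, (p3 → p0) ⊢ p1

Truth-table refutation:
  v=0000: Γ:[p3=F, (p3 → p0)=T] Δ:[p1=F] refutes=False
  v=0001: Γ:[p3=T, (p3 → p0)=F] Δ:[p1=F] refutes=False
  v=0010: Γ:[p3=F, (p3 → p0)=T] Δ:[p1=F] refutes=False
  v=0011: Γ:[p3=T, (p3 → p0)=F] Δ:[p1=F] refutes=False
  v=0100: Γ:[p3=F, (p3 → p0)=T] Δ:[p1=T] refutes=False
  v=0101: Γ:[p3=T, (p3 → p0)=F] Δ:[p1=T] refutes=False
  v=0110: Γ:[p3=F, (p3 → p0)=T] Δ:[p1=T] refutes=False
  v=0111: Γ:[p3=T, (p3 → p0)=F] Δ:[p1=T] refutes=False
  v=1000: Γ:[p3=F, (p3 → p0)=T] Δ:[p1=F] refutes=False
  v=1001: Γ:[p3=T, (p3 → p0)=T] Δ:[p1=F] refutes=True  ← countermodel

Result: [1, 0, 0, 1]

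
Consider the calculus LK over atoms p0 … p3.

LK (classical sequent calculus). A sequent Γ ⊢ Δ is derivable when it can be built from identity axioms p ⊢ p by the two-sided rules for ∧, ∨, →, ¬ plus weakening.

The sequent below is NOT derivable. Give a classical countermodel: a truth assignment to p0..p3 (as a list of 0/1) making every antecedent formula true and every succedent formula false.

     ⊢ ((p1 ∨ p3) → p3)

Truth-table refutation:
  v=0000: Γ:[] Δ:[((p1 ∨ p3) → p3)=T] refutes=False
  v=0001: Γ:[] Δ:[((p1 ∨ p3) → p3)=T] refutes=False
  v=0010: Γ:[] Δ:[((p1 ∨ p3) → p3)=T] refutes=False
  v=0011: Γ:[] Δ:[((p1 ∨ p3) → p3)=T] refutes=False
  v=0100: Γ:[] Δ:[((p1 ∨ p3) → p3)=F] refutes=True  ← countermodel

Result: [0, 1, 0, 0]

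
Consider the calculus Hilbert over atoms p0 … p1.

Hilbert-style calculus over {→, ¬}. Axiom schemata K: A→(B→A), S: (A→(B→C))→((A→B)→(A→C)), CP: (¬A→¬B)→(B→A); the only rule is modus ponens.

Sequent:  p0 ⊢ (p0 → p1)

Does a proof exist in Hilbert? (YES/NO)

Truth-table refutation:
  v=00: Γ:[p0=F] Δ:[(p0 → p1)=T] refutes=False
  v=01: Γ:[p0=F] Δ:[(p0 → p1)=T] refutes=False
  v=10: Γ:[p0=T] Δ:[(p0 → p1)=F] refutes=True  ← countermodel

Result: NO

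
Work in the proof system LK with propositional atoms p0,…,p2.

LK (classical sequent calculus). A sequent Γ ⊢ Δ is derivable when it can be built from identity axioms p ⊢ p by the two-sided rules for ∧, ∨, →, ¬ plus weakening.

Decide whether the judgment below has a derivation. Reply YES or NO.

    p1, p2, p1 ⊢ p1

Derivation trace:
[WL] p1, p2, p1 ⊢ p1
  [WL] p1, p2 ⊢ p1
    [Ax] p1 ⊢ p1

Result: YES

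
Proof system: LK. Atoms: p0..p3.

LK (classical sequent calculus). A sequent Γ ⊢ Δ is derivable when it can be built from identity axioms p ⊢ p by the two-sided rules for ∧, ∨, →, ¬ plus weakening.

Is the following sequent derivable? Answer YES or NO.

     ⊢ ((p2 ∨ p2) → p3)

Enumerate valuations to refute Γ ⊢ Δ:
  v=0000: Γ:[] Δ:[((p2 ∨ p2) → p3)=T] refutes=False
  v=0001: Γ:[] Δ:[((p2 ∨ p2) → p3)=T] refutes=False
  v=0010: Γ:[] Δ:[((p2 ∨ p2) → p3)=F] refutes=True  ← countermodel

Result: NO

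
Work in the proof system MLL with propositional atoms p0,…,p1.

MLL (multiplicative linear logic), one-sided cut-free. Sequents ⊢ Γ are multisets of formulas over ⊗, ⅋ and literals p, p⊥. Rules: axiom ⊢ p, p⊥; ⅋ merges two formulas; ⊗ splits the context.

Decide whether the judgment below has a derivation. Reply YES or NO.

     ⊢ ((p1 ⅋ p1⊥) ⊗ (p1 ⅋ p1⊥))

Derivation (root first):
[⊗]  ⊢ ((p1 ⅋ p1⊥) ⊗ (p1 ⅋ p1⊥))
  [⅋]  ⊢ (p1 ⅋ p1⊥)
    [Ax]  ⊢ p1, p1⊥
  [⅋]  ⊢ (p1 ⅋ p1⊥)
    [Ax]  ⊢ p1, p1⊥

Result: YES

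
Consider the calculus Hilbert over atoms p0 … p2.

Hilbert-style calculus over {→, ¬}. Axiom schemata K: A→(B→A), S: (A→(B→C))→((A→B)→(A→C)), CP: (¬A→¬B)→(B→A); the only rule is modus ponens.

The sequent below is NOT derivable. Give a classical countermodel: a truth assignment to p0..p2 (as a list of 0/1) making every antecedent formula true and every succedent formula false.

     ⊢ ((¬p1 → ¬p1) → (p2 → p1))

Enumerate valuations to refute Γ ⊢ Δ:
  v=000: Γ:[] Δ:[((¬p1 → ¬p1) → (p2 → p1))=T] refutes=False
  v=001: Γ:[] Δ:[((¬p1 → ¬p1) → (p2 → p1))=F] refutes=True  ← countermodel

Result: [0, 0, 1]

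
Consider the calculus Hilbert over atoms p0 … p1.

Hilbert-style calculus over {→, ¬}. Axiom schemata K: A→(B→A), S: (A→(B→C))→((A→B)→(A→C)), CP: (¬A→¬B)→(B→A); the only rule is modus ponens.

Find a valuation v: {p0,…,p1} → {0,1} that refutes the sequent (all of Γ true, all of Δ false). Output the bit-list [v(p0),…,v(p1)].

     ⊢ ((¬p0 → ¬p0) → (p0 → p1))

Search for a countermodel by truth-table:
  v=00: Γ:[] Δ:[((¬p0 → ¬p0) → (p0 → p1))=T] refutes=False
  v=01: Γ:[] Δ:[((¬p0 → ¬p0) → (p0 → p1))=T] refutes=False
  v=10: Γ:[] Δ:[((¬p0 → ¬p0) → (p0 → p1))=F] refutes=True  ← countermodel

Result: [1, 0]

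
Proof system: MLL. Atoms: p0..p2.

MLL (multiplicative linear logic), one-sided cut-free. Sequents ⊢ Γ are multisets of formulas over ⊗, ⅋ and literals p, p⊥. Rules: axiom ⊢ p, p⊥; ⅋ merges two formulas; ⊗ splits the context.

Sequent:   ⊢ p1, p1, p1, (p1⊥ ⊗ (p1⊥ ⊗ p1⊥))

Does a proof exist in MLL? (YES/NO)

Proof tree:
[⊗]  ⊢ p1, p1, p1, (p1⊥ ⊗ (p1⊥ ⊗ p1⊥))
  [Ax]  ⊢ p1, p1⊥
  [⊗]  ⊢ p1, p1, (p1⊥ ⊗ p1⊥)
    [Ax]  ⊢ p1, p1⊥
    [Ax]  ⊢ p1, p1⊥

Result: YES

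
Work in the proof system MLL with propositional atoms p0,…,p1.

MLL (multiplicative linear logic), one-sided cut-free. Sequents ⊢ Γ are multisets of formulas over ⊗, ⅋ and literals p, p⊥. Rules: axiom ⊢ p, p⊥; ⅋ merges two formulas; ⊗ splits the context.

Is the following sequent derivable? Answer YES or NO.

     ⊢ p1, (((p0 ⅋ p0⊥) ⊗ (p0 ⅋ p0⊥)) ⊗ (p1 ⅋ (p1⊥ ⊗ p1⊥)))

Derivation (root first):
[⊗]  ⊢ p1, (((p0 ⅋ p0⊥) ⊗ (p0 ⅋ p0⊥)) ⊗ (p1 ⅋ (p1⊥ ⊗ p1⊥)))
  [⊗]  ⊢ ((p0 ⅋ p0⊥) ⊗ (p0 ⅋ p0⊥))
    [⅋]  ⊢ (p0 ⅋ p0⊥)
      [Ax]  ⊢ p0, p0⊥
    [⅋]  ⊢ (p0 ⅋ p0⊥)
      [Ax]  ⊢ p0, p0⊥
  [⅋]  ⊢ p1, (p1 ⅋ (p1⊥ ⊗ p1⊥))
    [⊗]  ⊢ p1, p1, (p1⊥ ⊗ p1⊥)
      [Ax]  ⊢ p1, p1⊥
      [Ax]  ⊢ p1, p1⊥

Result: YES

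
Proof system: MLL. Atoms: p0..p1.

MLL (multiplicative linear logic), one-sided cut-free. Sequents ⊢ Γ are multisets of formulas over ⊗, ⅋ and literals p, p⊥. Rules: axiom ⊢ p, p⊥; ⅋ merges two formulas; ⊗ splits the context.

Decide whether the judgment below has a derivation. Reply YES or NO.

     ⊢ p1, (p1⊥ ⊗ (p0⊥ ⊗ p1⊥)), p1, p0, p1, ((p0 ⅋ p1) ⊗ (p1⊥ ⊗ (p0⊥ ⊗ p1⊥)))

Derivation trace:
[⊗]  ⊢ p1, (p1⊥ ⊗ (p0⊥ ⊗ p1⊥)), p1, p0, p1, ((p0 ⅋ p1) ⊗ (p1⊥ ⊗ (p0⊥ ⊗ p1⊥)))
  [⅋]  ⊢ p1, (p1⊥ ⊗ (p0⊥ ⊗ p1⊥)), (p0 ⅋ p1)
    [⊗]  ⊢ p1, p0, p1, (p1⊥ ⊗ (p0⊥ ⊗ p1⊥))
      [Ax]  ⊢ p1, p1⊥
      [⊗]  ⊢ p0, p1, (p0⊥ ⊗ p1⊥)
        [Ax]  ⊢ p0, p0⊥
        [Ax]  ⊢ p1, p1⊥
  [⊗]  ⊢ p1, p0, p1, (p1⊥ ⊗ (p0⊥ ⊗ p1⊥))
    [Ax]  ⊢ p1, p1⊥
    [⊗]  ⊢ p0, p1, (p0⊥ ⊗ p1⊥)
      [Ax]  ⊢ p0, p0⊥
      [Ax]  ⊢ p1, p1⊥

Result: YES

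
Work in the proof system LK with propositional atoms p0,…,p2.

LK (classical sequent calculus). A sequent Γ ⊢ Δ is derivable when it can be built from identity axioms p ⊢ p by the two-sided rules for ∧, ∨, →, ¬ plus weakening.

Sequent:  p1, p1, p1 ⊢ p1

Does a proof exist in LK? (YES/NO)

Derivation (root first):
[WL] p1, p1, p1 ⊢ p1
  [WL] p1, p1 ⊢ p1
    [Ax] p1 ⊢ p1

Result: YES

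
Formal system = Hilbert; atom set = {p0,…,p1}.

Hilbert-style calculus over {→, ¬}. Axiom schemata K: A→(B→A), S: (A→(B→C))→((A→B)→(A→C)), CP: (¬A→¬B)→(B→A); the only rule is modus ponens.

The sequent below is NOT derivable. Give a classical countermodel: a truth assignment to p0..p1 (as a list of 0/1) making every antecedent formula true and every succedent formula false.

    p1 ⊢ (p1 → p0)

Search for a countermodel by truth-table:
  v=00: Γ:[p1=F] Δ:[(p1 → p0)=T] refutes=False
  v=01: Γ:[p1=T] Δ:[(p1 → p0)=F] refutes=True  ← countermodel

Result: [0, 1]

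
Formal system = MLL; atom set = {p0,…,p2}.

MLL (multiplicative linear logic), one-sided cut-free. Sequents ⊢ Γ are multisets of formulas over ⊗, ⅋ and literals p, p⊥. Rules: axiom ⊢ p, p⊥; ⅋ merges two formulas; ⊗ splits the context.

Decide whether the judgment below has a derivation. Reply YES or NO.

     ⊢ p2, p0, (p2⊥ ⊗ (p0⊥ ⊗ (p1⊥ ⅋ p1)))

Derivation trace:
[⊗]  ⊢ p2, p0, (p2⊥ ⊗ (p0⊥ ⊗ (p1⊥ ⅋ p1)))
  [Ax]  ⊢ p2, p2⊥
  [⊗]  ⊢ p0, (p0⊥ ⊗ (p1⊥ ⅋ p1))
    [Ax]  ⊢ p0, p0⊥
    [⅋]  ⊢ (p1⊥ ⅋ p1)
      [Ax]  ⊢ p1, p1⊥

Result: YES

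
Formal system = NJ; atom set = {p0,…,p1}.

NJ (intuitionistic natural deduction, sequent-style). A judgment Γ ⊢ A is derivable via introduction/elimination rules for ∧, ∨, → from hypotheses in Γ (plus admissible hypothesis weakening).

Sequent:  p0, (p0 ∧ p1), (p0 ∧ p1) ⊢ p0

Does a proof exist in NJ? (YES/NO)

Proof tree:
[Wk] p0, (p0 ∧ p1), (p0 ∧ p1) ⊢ p0
  [Wk] p0, (p0 ∧ p1) ⊢ p0
    [Ax] p0 ⊢ p0

Result: YES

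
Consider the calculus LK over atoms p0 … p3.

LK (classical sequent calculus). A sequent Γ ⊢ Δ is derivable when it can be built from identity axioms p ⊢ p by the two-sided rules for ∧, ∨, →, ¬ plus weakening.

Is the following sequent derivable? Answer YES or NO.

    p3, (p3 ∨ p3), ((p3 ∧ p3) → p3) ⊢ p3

Derivation (root first):
[→L] p3, (p3 ∨ p3), ((p3 ∧ p3) → p3) ⊢ p3
  [∧R] p3, (p3 ∨ p3) ⊢ (p3 ∧ p3)
    [∨L] (p3 ∨ p3) ⊢ p3
      [Ax] p3 ⊢ p3
      [Ax] p3 ⊢ p3
    [Ax] p3 ⊢ p3
  [Ax] p3 ⊢ p3

Result: YES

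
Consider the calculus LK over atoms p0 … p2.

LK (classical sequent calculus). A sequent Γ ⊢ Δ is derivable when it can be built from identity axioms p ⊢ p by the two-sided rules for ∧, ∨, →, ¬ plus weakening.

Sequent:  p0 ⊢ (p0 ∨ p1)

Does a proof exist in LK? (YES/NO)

Derivation trace:
[∨R] p0 ⊢ (p0 ∨ p1)
  [WR] p0 ⊢ p0, p1
    [Ax] p0 ⊢ p0

Result: YES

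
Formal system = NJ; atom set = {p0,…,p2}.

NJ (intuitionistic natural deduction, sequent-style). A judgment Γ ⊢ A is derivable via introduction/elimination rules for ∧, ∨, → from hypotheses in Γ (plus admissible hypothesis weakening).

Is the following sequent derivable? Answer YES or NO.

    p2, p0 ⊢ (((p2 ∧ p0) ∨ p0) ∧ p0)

Proof tree:
[∧I] p2, p0 ⊢ (((p2 ∧ p0) ∨ p0) ∧ p0)
  [∨I₁] p2, p0 ⊢ ((p2 ∧ p0) ∨ p0)
    [∧I] p2, p0 ⊢ (p2 ∧ p0)
      [Ax] p2 ⊢ p2
      [Ax] p0 ⊢ p0
  [Ax] p0 ⊢ p0

Result: YES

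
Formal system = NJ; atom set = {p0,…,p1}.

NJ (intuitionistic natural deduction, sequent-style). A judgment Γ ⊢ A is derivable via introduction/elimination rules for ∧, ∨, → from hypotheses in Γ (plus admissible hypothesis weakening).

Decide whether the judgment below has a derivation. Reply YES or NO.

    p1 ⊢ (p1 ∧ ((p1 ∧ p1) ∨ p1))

Proof tree:
[∧I] p1 ⊢ (p1 ∧ ((p1 ∧ p1) ∨ p1))
  [Ax] p1 ⊢ p1
  [∨I₁] p1 ⊢ ((p1 ∧ p1) ∨ p1)
    [∧I] p1 ⊢ (p1 ∧ p1)
      [Ax] p1 ⊢ p1
      [Ax] p1 ⊢ p1

Result: YES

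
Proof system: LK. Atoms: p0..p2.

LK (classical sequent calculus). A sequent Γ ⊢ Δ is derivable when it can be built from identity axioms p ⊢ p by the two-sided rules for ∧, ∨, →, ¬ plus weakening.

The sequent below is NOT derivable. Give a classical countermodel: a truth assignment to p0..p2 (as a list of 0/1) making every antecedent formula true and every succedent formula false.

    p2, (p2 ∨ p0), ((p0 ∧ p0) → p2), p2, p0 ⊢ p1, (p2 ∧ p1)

Truth-table refutation:
  v=000: Γ:[p2=F, (p2 ∨ p0)=F, ((p0 ∧ p0) → p2)=T, p2=F, p0=F] Δ:[p1=F, (p2 ∧ p1)=F] refutes=False
  v=001: Γ:[p2=T, (p2 ∨ p0)=T, ((p0 ∧ p0) → p2)=T, p2=T, p0=F] Δ:[p1=F, (p2 ∧ p1)=F] refutes=False
  v=010: Γ:[p2=F, (p2 ∨ p0)=F, ((p0 ∧ p0) → p2)=T, p2=F, p0=F] Δ:[p1=T, (p2 ∧ p1)=F] refutes=False
  v=011: Γ:[p2=T, (p2 ∨ p0)=T, ((p0 ∧ p0) → p2)=T, p2=T, p0=F] Δ:[p1=T, (p2 ∧ p1)=T] refutes=False
  v=100: Γ:[p2=F, (p2 ∨ p0)=T, ((p0 ∧ p0) → p2)=F, p2=F, p0=T] Δ:[p1=F, (p2 ∧ p1)=F] refutes=False
  v=101: Γ:[p2=T, (p2 ∨ p0)=T, ((p0 ∧ p0) → p2)=T, p2=T, p0=T] Δ:[p1=F, (p2 ∧ p1)=F] refutes=True  ← countermodel

Result: [1, 0, 1]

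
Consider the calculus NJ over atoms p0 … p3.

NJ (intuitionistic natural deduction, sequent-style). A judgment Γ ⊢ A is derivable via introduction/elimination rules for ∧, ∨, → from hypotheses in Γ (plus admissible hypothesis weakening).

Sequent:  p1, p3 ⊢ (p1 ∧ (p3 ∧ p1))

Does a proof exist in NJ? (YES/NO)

Derivation trace:
[∧I] p1, p3 ⊢ (p1 ∧ (p3 ∧ p1))
  [Ax] p1 ⊢ p1
  [∧I] p1, p3 ⊢ (p3 ∧ p1)
    [Ax] p3 ⊢ p3
    [Ax] p1 ⊢ p1

Result: YES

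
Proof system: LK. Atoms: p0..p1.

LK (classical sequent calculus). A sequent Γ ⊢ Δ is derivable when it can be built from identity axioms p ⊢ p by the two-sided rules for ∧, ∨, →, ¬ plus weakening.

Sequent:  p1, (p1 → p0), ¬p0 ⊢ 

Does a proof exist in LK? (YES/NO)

Derivation trace:
[¬L] p1, (p1 → p0), ¬p0 ⊢ 
  [→L] p1, (p1 → p0) ⊢ p0
    [Ax] p1 ⊢ p1
    [Ax] p0 ⊢ p0

Result: YES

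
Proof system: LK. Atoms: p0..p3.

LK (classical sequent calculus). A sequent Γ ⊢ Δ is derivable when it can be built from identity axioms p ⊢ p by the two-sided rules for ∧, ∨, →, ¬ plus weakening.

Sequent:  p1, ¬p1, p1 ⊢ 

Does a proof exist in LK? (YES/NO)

Proof tree:
[WL] p1, ¬p1, p1 ⊢ 
  [¬L] p1, ¬p1 ⊢ 
    [Ax] p1 ⊢ p1

Result: YES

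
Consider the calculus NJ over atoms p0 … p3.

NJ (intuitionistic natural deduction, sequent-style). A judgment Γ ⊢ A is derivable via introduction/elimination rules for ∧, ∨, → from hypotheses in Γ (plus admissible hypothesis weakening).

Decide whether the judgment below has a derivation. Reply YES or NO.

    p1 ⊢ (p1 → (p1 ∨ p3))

Derivation (root first):
[→I] p1 ⊢ (p1 → (p1 ∨ p3))
  [∨I₁] p1, p1 ⊢ (p1 ∨ p3)
    [Wk] p1, p1 ⊢ p1
      [Ax] p1 ⊢ p1

Result: YES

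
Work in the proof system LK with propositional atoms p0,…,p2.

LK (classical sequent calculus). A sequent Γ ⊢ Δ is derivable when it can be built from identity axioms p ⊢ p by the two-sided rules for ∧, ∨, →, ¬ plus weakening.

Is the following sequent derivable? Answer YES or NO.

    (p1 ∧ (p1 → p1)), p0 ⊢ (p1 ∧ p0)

Proof tree:
[∧R] (p1 ∧ (p1 → p1)), p0 ⊢ (p1 ∧ p0)
  [∧L] (p1 ∧ (p1 → p1)) ⊢ p1
    [→L] p1, (p1 → p1) ⊢ p1
      [Ax] p1 ⊢ p1
      [Ax] p1 ⊢ p1
  [Ax] p0 ⊢ p0

Result: YES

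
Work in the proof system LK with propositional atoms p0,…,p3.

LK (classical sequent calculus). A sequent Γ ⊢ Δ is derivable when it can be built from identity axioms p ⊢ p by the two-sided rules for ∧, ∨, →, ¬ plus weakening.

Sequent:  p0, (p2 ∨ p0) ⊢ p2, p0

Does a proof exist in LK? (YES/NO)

Derivation (root first):
[∨L] p0, (p2 ∨ p0) ⊢ p2, p0
  [Ax] p2 ⊢ p2
  [WL] p0, p0 ⊢ p0
    [Ax] p0 ⊢ p0

Result: YES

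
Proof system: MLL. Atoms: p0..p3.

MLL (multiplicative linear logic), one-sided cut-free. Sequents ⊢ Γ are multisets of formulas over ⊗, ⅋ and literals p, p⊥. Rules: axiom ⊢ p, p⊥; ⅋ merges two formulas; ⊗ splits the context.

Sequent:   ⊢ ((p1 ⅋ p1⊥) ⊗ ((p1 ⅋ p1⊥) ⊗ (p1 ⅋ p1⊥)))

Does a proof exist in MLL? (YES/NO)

Derivation (root first):
[⊗]  ⊢ ((p1 ⅋ p1⊥) ⊗ ((p1 ⅋ p1⊥) ⊗ (p1 ⅋ p1⊥)))
  [⅋]  ⊢ (p1 ⅋ p1⊥)
    [Ax]  ⊢ p1, p1⊥
  [⊗]  ⊢ ((p1 ⅋ p1⊥) ⊗ (p1 ⅋ p1⊥))
    [⅋]  ⊢ (p1 ⅋ p1⊥)
      [Ax]  ⊢ p1, p1⊥
    [⅋]  ⊢ (p1 ⅋ p1⊥)
      [Ax]  ⊢ p1, p1⊥

Result: YES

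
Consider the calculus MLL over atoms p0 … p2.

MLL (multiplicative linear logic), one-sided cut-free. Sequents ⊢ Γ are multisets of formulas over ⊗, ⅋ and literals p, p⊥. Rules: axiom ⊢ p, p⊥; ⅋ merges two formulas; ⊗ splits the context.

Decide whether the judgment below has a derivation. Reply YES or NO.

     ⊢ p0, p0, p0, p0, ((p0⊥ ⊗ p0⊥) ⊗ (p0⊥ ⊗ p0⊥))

Derivation trace:
[⊗]  ⊢ p0, p0, p0, p0, ((p0⊥ ⊗ p0⊥) ⊗ (p0⊥ ⊗ p0⊥))
  [⊗]  ⊢ p0, p0, (p0⊥ ⊗ p0⊥)
    [Ax]  ⊢ p0, p0⊥
    [Ax]  ⊢ p0, p0⊥
  [⊗]  ⊢ p0, p0, (p0⊥ ⊗ p0⊥)
    [Ax]  ⊢ p0, p0⊥
    [Ax]  ⊢ p0, p0⊥

Result: YES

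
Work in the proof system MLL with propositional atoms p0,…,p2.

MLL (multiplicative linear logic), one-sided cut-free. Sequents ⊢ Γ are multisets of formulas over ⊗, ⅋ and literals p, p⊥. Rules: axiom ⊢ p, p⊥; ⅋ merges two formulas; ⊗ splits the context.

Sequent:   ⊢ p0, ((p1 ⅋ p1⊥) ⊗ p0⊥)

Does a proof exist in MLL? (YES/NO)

Derivation trace:
[⊗]  ⊢ p0, ((p1 ⅋ p1⊥) ⊗ p0⊥)
  [⅋]  ⊢ (p1 ⅋ p1⊥)
    [Ax]  ⊢ p1, p1⊥
  [Ax]  ⊢ p0, p0⊥

Result: YES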